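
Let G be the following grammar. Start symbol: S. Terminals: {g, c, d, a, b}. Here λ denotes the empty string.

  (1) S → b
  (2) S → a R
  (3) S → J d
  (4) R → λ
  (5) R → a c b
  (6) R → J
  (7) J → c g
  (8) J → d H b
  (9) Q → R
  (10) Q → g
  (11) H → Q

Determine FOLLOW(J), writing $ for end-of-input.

{$, b, d}

FIRST(J): from J→c g we get {c}; from J→d H b we get {d}. So FIRST(J) = {c, d}.
FIRST(S): from S→b we get {b}; from S→a R we get {a}; from S→J d we get {c, d}. So FIRST(S) = {a, b, c, d}.
FIRST(R): from R→λ we get {λ}; from R→a c b we get {a}; from R→J we get {c, d}. So FIRST(R) = {λ, a, c, d}.
FIRST(Q): from Q→R we get {λ, a, c, d}; from Q→g we get {g}. So FIRST(Q) = {λ, a, c, d, g}.
FIRST(H): from H→Q we get {λ, a, c, d, g}. So FIRST(H) = {λ, a, c, d, g}.
FOLLOW(S) includes $ since S is the start symbol.
FOLLOW(S): S appears on no right-hand side. Thus FOLLOW(S) = {$}.
FOLLOW(H): in J→d H b, H is followed by b with FIRST {b}. Thus FOLLOW(H) = {b}.
FOLLOW(Q): in H→Q, the suffix after Q is empty, so FOLLOW(Q) ⊇ FOLLOW(H) = {b}. Thus FOLLOW(Q) = {b}.
FOLLOW(R): in S→a R, the suffix after R is empty, so FOLLOW(R) ⊇ FOLLOW(S) = {$}; in Q→R, the suffix after R is empty, so FOLLOW(R) ⊇ FOLLOW(Q) = {b}. Thus FOLLOW(R) = {$, b}.
FOLLOW(J): in S→J d, J is followed by d with FIRST {d}; in R→J, the suffix after J is empty, so FOLLOW(J) ⊇ FOLLOW(R) = {$, b}. Thus FOLLOW(J) = {$, b, d}.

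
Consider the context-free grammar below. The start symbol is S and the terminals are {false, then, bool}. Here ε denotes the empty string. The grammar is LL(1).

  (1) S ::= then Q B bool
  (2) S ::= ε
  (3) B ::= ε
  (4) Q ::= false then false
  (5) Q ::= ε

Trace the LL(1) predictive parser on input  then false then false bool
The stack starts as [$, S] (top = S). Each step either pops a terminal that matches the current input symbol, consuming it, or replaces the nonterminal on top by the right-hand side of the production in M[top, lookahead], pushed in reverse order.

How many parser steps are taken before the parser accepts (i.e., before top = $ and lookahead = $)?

8

step 1: stack=$ S  input=then false then false bool $  — expand S ::= then Q B bool
step 2: stack=$ bool B Q then  input=then false then false bool $  — match then
step 3: stack=$ bool B Q  input=false then false bool $  — expand Q ::= false then false
step 4: stack=$ bool B false then false  input=false then false bool $  — match false
step 5: stack=$ bool B false then  input=then false bool $  — match then
step 6: stack=$ bool B false  input=false bool $  — match false
step 7: stack=$ bool B  input=bool $  — expand B ::= ε
step 8: stack=$ bool  input=bool $  — match bool
Accept reached after 8 steps.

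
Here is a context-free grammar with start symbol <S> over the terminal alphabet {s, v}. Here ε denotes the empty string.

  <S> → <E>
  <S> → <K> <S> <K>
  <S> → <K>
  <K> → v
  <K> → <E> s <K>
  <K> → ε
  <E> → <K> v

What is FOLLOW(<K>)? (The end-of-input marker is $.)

FIRST(<S>) = {ε, v}  (via <E>, <K> <S> <K>, <K>)
FIRST(<K>) = {ε, v}  (via <E> s <K>)
FIRST(<E>) = {v}  (via <K> v)
FOLLOW(<S>) includes $ since <S> is the start symbol.
FOLLOW(<S>): in <S>→<K> <S> <K>, <S> is followed by <K> with FIRST {ε, v}; in <S>→<K> <S> <K>, the suffix after <S> is nullable (adds nothing new). Thus FOLLOW(<S>) = {$, v}.
FOLLOW(<K>): in <S>→<K> <S> <K> (occurrence 1), <K> is followed by <S> <K> with FIRST {ε, v}; in <S>→<K> <S> <K> (occurrence 1), the suffix after <K> is nullable, so FOLLOW(<K>) ⊇ FOLLOW(<S>) = {$, v}; in <S>→<K> <S> <K> (occurrence 2), the suffix after <K> is empty, so FOLLOW(<K>) ⊇ FOLLOW(<S>) = {$, v}; in <S>→<K>, the suffix after <K> is empty, so FOLLOW(<K>) ⊇ FOLLOW(<S>) = {$, v}; in <K>→<E> s <K>, the suffix after <K> is empty (adds nothing new); in <E>→<K> v, <K> is followed by v with FIRST {v}. Thus FOLLOW(<K>) = {$, v}.
FOLLOW(<E>): in <S>→<E>, the suffix after <E> is empty, so FOLLOW(<E>) ⊇ FOLLOW(<S>) = {$, v}; in <K>→<E> s <K>, <E> is followed by s <K> with FIRST {s}. Thus FOLLOW(<E>) = {$, s, v}.

{$, v}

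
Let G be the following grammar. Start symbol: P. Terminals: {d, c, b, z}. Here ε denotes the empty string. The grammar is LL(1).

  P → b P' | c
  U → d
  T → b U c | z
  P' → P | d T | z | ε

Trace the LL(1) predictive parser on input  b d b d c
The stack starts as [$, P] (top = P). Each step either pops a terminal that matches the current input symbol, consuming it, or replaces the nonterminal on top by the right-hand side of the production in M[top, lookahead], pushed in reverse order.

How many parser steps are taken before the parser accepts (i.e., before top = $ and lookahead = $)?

9

     Stack    Input        Action
  1  $ P      b d b d c $  expand P → b P'
  2  $ P' b   b d b d c $  match b
  3  $ P'     d b d c $    expand P' → d T
  4  $ T d    d b d c $    match d
  5  $ T      b d c $      expand T → b U c
  6  $ c U b  b d c $      match b
  7  $ c U    d c $        expand U → d
  8  $ c d    d c $        match d
  9  $ c      c $          match c
Accept reached after 9 steps.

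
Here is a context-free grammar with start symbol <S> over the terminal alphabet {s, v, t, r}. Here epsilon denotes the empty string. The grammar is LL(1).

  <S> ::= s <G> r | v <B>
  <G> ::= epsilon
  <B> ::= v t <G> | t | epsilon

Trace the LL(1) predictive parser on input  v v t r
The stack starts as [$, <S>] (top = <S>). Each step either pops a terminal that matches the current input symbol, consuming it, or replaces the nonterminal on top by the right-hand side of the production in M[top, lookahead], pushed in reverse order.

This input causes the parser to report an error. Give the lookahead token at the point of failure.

     Stack      Input      Action
  1  $ <S>      v v t r $  expand <S> ::= v <B>
  2  $ <B> v    v v t r $  match v
  3  $ <B>      v t r $    expand <B> ::= v t <G>
  4  $ <G> t v  v t r $    match v
  5  $ <G> t    t r $      match t
  6  $ <G>      r $        expand <G> ::= epsilon
  7  $          r $        error: stack empty but input remains

r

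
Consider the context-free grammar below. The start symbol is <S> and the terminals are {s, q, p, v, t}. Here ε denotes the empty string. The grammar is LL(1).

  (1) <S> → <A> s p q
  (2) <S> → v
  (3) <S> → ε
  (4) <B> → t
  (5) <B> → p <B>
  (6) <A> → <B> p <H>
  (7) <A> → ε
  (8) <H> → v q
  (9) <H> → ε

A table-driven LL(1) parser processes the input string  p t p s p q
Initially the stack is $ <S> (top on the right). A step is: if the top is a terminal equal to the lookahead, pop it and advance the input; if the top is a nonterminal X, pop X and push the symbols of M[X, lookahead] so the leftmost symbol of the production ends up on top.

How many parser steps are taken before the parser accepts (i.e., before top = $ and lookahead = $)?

11

      Stack                Input          Action
   1  $ <S>                p t p s p q $  expand <S> → <A> s p q
   2  $ q p s <A>          p t p s p q $  expand <A> → <B> p <H>
   3  $ q p s <H> p <B>    p t p s p q $  expand <B> → p <B>
   4  $ q p s <H> p <B> p  p t p s p q $  match p
   5  $ q p s <H> p <B>    t p s p q $    expand <B> → t
   6  $ q p s <H> p t      t p s p q $    match t
   7  $ q p s <H> p        p s p q $      match p
   8  $ q p s <H>          s p q $        expand <H> → ε
   9  $ q p s              s p q $        match s
  10  $ q p                p q $          match p
  11  $ q                  q $            match q
Accept reached after 11 steps.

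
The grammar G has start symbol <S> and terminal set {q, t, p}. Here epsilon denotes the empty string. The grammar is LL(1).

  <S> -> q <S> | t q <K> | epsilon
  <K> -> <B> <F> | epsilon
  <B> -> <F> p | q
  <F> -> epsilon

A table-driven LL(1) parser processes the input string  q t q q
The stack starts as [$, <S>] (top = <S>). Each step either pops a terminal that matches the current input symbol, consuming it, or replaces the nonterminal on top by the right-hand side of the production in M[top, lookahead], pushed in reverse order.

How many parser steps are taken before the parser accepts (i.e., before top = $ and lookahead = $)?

     Stack      Input      Action
  1  $ <S>      q t q q $  expand <S> -> q <S>
  2  $ <S> q    q t q q $  match q
  3  $ <S>      t q q $    expand <S> -> t q <K>
  4  $ <K> q t  t q q $    match t
  5  $ <K> q    q q $      match q
  6  $ <K>      q $        expand <K> -> <B> <F>
  7  $ <F> <B>  q $        expand <B> -> q
  8  $ <F> q    q $        match q
  9  $ <F>      $          expand <F> -> epsilon
Accept reached after 9 steps.

9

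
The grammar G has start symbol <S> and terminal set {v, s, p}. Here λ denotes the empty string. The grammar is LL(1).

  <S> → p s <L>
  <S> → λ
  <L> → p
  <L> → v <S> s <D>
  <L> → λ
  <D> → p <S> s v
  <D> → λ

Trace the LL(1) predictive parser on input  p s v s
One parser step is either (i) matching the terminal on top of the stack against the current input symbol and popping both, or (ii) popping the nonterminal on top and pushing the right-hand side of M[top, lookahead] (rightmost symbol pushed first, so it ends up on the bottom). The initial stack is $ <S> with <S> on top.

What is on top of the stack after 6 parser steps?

s

     Stack          Input      Action
  1  $ <S>          p s v s $  expand <S> → p s <L>
  2  $ <L> s p      p s v s $  match p
  3  $ <L> s        s v s $    match s
  4  $ <L>          v s $      expand <L> → v <S> s <D>
  5  $ <D> s <S> v  v s $      match v
  6  $ <D> s <S>    s $        expand <S> → λ
Stack after step 6: $ <D> s (top = s).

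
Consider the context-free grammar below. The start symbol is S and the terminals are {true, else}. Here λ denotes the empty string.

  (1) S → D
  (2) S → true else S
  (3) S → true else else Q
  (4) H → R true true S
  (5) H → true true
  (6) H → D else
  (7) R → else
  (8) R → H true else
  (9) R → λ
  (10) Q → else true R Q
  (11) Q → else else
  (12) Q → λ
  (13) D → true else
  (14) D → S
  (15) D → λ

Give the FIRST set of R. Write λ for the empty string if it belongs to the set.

{λ, else, true}

FIRST(Q): from Q→else true R Q we get {else}; from Q→else else we get {else}; from Q→λ we get {λ}. So FIRST(Q) = {λ, else}.
FIRST(S): from S→D we get {λ, true}; from S→true else S we get {true}; from S→true else else Q we get {true}. So FIRST(S) = {λ, true}.
FIRST(D): from D→true else we get {true}; from D→S we get {λ, true}; from D→λ we get {λ}. So FIRST(D) = {λ, true}.
FIRST(H): from H→R true true S we get {else, true}; from H→true true we get {true}; from H→D else we get {else, true}. So FIRST(H) = {else, true}.
FIRST(R): from R→else we get {else}; from R→H true else we get {else, true}; from R→λ we get {λ}. So FIRST(R) = {λ, else, true}.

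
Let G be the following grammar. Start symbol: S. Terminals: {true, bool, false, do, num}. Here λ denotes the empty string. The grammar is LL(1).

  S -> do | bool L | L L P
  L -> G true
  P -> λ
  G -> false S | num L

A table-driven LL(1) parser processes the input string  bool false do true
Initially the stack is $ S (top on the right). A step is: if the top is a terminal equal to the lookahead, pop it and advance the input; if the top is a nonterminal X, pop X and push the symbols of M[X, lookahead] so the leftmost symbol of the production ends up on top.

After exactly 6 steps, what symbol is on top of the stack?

     Stack           Input                 Action
  1  $ S             bool false do true $  expand S -> bool L
  2  $ L bool        bool false do true $  match bool
  3  $ L             false do true $       expand L -> G true
  4  $ true G        false do true $       expand G -> false S
  5  $ true S false  false do true $       match false
  6  $ true S        do true $             expand S -> do
Stack after step 6: $ true do (top = do).

do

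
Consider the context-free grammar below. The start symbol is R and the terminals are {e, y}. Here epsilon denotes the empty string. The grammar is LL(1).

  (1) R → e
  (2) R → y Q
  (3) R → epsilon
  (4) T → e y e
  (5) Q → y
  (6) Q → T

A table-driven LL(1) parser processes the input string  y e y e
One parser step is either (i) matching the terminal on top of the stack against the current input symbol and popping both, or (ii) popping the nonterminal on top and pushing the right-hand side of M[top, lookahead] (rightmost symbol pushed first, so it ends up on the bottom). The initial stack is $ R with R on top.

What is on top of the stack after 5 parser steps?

step 1: stack=$ R  input=y e y e $  — expand R → y Q
step 2: stack=$ Q y  input=y e y e $  — match y
step 3: stack=$ Q  input=e y e $  — expand Q → T
step 4: stack=$ T  input=e y e $  — expand T → e y e
step 5: stack=$ e y e  input=e y e $  — match e
Stack after step 5: $ e y (top = y).

y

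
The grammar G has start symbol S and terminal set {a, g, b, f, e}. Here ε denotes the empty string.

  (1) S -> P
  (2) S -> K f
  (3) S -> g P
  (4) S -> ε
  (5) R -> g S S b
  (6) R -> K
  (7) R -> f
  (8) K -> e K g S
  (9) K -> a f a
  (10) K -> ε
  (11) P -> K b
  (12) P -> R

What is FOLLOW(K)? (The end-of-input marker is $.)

{$, a, b, e, f, g}

FIRST(K): from K->e K g S we get {e}; from K->a f a we get {a}; from K->ε we get {ε}. So FIRST(K) = {ε, a, e}.
FIRST(R): from R->g S S b we get {g}; from R->K we get {ε, a, e}; from R->f we get {f}. So FIRST(R) = {ε, a, e, f, g}.
FIRST(P): from P->K b we get {a, b, e}; from P->R we get {ε, a, e, f, g}. So FIRST(P) = {ε, a, b, e, f, g}.
FIRST(S): from S->P we get {ε, a, b, e, f, g}; from S->K f we get {a, e, f}; from S->g P we get {g}; from S->ε we get {ε}. So FIRST(S) = {ε, a, b, e, f, g}.
FOLLOW(S) includes $ since S is the start symbol.
FOLLOW(S): in R->g S S b (occurrence 1), S is followed by S b with FIRST {a, b, e, f, g}; in R->g S S b (occurrence 2), S is followed by b with FIRST {b}; in K->e K g S, the suffix after S is empty, so FOLLOW(S) ⊇ FOLLOW(K) = {$, a, b, e, f, g}. Thus FOLLOW(S) = {$, a, b, e, f, g}.
FOLLOW(P): in S->P, the suffix after P is empty, so FOLLOW(P) ⊇ FOLLOW(S) = {$, a, b, e, f, g}; in S->g P, the suffix after P is empty, so FOLLOW(P) ⊇ FOLLOW(S) = {$, a, b, e, f, g}. Thus FOLLOW(P) = {$, a, b, e, f, g}.
FOLLOW(R): in P->R, the suffix after R is empty, so FOLLOW(R) ⊇ FOLLOW(P) = {$, a, b, e, f, g}. Thus FOLLOW(R) = {$, a, b, e, f, g}.
FOLLOW(K): in S->K f, K is followed by f with FIRST {f}; in R->K, the suffix after K is empty, so FOLLOW(K) ⊇ FOLLOW(R) = {$, a, b, e, f, g}; in K->e K g S, K is followed by g S with FIRST {g}; in P->K b, K is followed by b with FIRST {b}. Thus FOLLOW(K) = {$, a, b, e, f, g}.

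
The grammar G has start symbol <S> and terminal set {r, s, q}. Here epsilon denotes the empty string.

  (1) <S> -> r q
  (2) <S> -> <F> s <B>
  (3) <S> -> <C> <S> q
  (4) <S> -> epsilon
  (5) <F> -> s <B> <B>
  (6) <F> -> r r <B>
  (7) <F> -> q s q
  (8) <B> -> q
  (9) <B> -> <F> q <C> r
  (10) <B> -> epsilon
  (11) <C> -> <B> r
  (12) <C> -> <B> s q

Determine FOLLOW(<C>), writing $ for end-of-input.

FIRST(<F>) = {q, r, s}
FIRST(<B>) = {epsilon, q, r, s}  (via <F> q <C> r)
FIRST(<C>) = {q, r, s}  (via <B> r, <B> s q)
FIRST(<S>) = {epsilon, q, r, s}  (via <F> s <B>, <C> <S> q)
FOLLOW(<S>) includes $ since <S> is the start symbol.
FOLLOW(<S>): in <S>-><C> <S> q, <S> is followed by q with FIRST {q}. Thus FOLLOW(<S>) = {$, q}.
FOLLOW(<F>): in <S>-><F> s <B>, <F> is followed by s <B> with FIRST {s}; in <B>-><F> q <C> r, <F> is followed by q <C> r with FIRST {q}. Thus FOLLOW(<F>) = {q, s}.
FOLLOW(<B>): in <S>-><F> s <B>, the suffix after <B> is empty, so FOLLOW(<B>) ⊇ FOLLOW(<S>) = {$, q}; in <F>->s <B> <B> (occurrence 1), <B> is followed by <B> with FIRST {epsilon, q, r, s}; in <F>->s <B> <B> (occurrence 1), the suffix after <B> is nullable, so FOLLOW(<B>) ⊇ FOLLOW(<F>) = {q, s}; in <F>->s <B> <B> (occurrence 2), the suffix after <B> is empty, so FOLLOW(<B>) ⊇ FOLLOW(<F>) = {q, s}; in <F>->r r <B>, the suffix after <B> is empty, so FOLLOW(<B>) ⊇ FOLLOW(<F>) = {q, s}; in <C>-><B> r, <B> is followed by r with FIRST {r}; in <C>-><B> s q, <B> is followed by s q with FIRST {s}. Thus FOLLOW(<B>) = {$, q, r, s}.
FOLLOW(<C>): in <S>-><C> <S> q, <C> is followed by <S> q with FIRST {q, r, s}; in <B>-><F> q <C> r, <C> is followed by r with FIRST {r}. Thus FOLLOW(<C>) = {q, r, s}.

{q, r, s}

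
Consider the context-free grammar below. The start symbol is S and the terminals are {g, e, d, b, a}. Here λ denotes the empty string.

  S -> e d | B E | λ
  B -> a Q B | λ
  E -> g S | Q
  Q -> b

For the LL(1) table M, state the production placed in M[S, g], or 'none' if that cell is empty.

S -> B E

FIRST(B): from B->a Q B we get {a}; from B->λ we get {λ}. So FIRST(B) = {λ, a}.
FIRST(Q): from Q->b we get {b}. So FIRST(Q) = {b}.
FIRST(E): from E->g S we get {g}; from E->Q we get {b}. So FIRST(E) = {b, g}.
FIRST(S): from S->e d we get {e}; from S->B E we get {a, b, g}; from S->λ we get {λ}. So FIRST(S) = {λ, a, b, e, g}.
FOLLOW(S) includes $ since S is the start symbol.
FOLLOW(S): in E->g S, the suffix after S is empty, so FOLLOW(S) ⊇ FOLLOW(E) = {$}. Thus FOLLOW(S) = {$}.
FOLLOW(E): in S->B E, the suffix after E is empty, so FOLLOW(E) ⊇ FOLLOW(S) = {$}. Thus FOLLOW(E) = {$}.
For S -> e d: FIRST(e d) = {e}, so it goes in M[S, t] for t ∈ {e}.
For S -> B E: FIRST(B E) = {a, b, g}, so it goes in M[S, t] for t ∈ {a, b, g}.
For S -> λ: FIRST(λ) = {λ}, so it goes in M[S, t] for t ∈ {}; since λ ∈ FIRST, also for every t ∈ FOLLOW(S) = {$}.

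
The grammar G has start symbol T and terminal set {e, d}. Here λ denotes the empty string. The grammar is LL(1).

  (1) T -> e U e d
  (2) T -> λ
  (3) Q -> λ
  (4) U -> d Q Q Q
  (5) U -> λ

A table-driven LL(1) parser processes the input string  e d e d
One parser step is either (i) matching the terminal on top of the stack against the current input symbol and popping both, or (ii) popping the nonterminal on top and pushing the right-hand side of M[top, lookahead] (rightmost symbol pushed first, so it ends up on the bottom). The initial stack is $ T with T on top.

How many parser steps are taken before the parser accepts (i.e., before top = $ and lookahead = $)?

9

step 1: stack=$ T  input=e d e d $  — expand T -> e U e d
step 2: stack=$ d e U e  input=e d e d $  — match e
step 3: stack=$ d e U  input=d e d $  — expand U -> d Q Q Q
step 4: stack=$ d e Q Q Q d  input=d e d $  — match d
step 5: stack=$ d e Q Q Q  input=e d $  — expand Q -> λ
step 6: stack=$ d e Q Q  input=e d $  — expand Q -> λ
step 7: stack=$ d e Q  input=e d $  — expand Q -> λ
step 8: stack=$ d e  input=e d $  — match e
step 9: stack=$ d  input=d $  — match d
Accept reached after 9 steps.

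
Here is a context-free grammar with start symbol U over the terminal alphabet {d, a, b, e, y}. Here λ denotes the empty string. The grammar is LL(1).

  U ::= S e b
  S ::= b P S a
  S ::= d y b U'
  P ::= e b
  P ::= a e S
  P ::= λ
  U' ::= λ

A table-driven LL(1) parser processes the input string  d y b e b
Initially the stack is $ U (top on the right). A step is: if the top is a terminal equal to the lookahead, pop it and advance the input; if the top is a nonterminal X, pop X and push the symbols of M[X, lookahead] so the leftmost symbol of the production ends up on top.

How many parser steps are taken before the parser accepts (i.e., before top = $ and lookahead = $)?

8

step 1: stack=$ U  input=d y b e b $  — expand U ::= S e b
step 2: stack=$ b e S  input=d y b e b $  — expand S ::= d y b U'
step 3: stack=$ b e U' b y d  input=d y b e b $  — match d
step 4: stack=$ b e U' b y  input=y b e b $  — match y
step 5: stack=$ b e U' b  input=b e b $  — match b
step 6: stack=$ b e U'  input=e b $  — expand U' ::= λ
step 7: stack=$ b e  input=e b $  — match e
step 8: stack=$ b  input=b $  — match b
Accept reached after 8 steps.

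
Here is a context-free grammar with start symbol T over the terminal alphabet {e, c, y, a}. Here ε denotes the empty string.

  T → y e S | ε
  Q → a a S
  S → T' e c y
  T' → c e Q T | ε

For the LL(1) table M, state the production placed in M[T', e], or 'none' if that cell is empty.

FIRST(T): from T→y e S we get {y}; from T→ε we get {ε}. So FIRST(T) = {ε, y}.
FIRST(Q): from Q→a a S we get {a}. So FIRST(Q) = {a}.
FIRST(T'): from T'→c e Q T we get {c}; from T'→ε we get {ε}. So FIRST(T') = {ε, c}.
FIRST(S): from S→T' e c y we get {c, e}. So FIRST(S) = {c, e}.
FOLLOW(T) includes $ since T is the start symbol.
FOLLOW(T'): in S→T' e c y, T' is followed by e c y with FIRST {e}. Thus FOLLOW(T') = {e}.
For T' → c e Q T: FIRST(c e Q T) = {c}, so it goes in M[T', t] for t ∈ {c}.
For T' → ε: FIRST(ε) = {ε}, so it goes in M[T', t] for t ∈ {}; since ε ∈ FIRST, also for every t ∈ FOLLOW(T') = {e}.

T' → ε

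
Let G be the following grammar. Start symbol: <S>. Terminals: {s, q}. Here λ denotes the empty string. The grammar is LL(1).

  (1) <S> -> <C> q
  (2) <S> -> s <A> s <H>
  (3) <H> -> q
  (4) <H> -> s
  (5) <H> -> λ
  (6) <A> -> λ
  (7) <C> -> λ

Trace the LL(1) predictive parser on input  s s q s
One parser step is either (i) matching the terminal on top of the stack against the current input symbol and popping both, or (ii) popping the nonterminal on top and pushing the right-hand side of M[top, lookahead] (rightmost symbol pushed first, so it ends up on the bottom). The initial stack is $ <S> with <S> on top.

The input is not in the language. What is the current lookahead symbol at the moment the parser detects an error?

s

step 1: stack=$ <S>  input=s s q s $  — expand <S> -> s <A> s <H>
step 2: stack=$ <H> s <A> s  input=s s q s $  — match s
step 3: stack=$ <H> s <A>  input=s q s $  — expand <A> -> λ
step 4: stack=$ <H> s  input=s q s $  — match s
step 5: stack=$ <H>  input=q s $  — expand <H> -> q
step 6: stack=$ q  input=q s $  — match q
step 7: stack=$  input=s $  — error: stack empty but input remains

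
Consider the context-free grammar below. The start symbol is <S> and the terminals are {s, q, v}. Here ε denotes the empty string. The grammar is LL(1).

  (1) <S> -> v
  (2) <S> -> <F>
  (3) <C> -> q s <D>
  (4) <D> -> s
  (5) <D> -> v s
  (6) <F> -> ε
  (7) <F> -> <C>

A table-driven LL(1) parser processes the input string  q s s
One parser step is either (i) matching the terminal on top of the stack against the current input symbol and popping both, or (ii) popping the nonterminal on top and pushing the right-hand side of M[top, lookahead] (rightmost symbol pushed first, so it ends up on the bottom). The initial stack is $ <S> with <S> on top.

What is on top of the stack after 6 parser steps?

step 1: stack=$ <S>  input=q s s $  — expand <S> -> <F>
step 2: stack=$ <F>  input=q s s $  — expand <F> -> <C>
step 3: stack=$ <C>  input=q s s $  — expand <C> -> q s <D>
step 4: stack=$ <D> s q  input=q s s $  — match q
step 5: stack=$ <D> s  input=s s $  — match s
step 6: stack=$ <D>  input=s $  — expand <D> -> s
Stack after step 6: $ s (top = s).

s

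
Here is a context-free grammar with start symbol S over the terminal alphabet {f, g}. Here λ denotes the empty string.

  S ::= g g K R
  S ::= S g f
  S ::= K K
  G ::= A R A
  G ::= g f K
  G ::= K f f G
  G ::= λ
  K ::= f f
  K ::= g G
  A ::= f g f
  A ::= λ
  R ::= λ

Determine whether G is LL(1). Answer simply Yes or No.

FIRST(S) = {f, g}
FIRST(G) = {λ, f, g}
FIRST(K) = {f, g}
FIRST(A) = {λ, f}
FIRST(R) = {λ}
FOLLOW(S) = {$, g}
FOLLOW(G) = {$, f, g}
FOLLOW(K) = {$, f, g}
FOLLOW(A) = {$, f, g}
FOLLOW(R) = {$, f, g}
Cell M[A, f] receives both A ::= f g f and A ::= λ — the grammar is not LL(1).

No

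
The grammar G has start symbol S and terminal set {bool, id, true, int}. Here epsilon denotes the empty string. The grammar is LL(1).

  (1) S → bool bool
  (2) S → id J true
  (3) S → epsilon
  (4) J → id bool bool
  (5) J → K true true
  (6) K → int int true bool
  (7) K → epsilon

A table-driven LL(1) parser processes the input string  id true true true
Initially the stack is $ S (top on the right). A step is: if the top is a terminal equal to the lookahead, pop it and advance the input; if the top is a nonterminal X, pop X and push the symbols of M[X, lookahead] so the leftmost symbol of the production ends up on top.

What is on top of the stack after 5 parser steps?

step 1: stack=$ S  input=id true true true $  — expand S → id J true
step 2: stack=$ true J id  input=id true true true $  — match id
step 3: stack=$ true J  input=true true true $  — expand J → K true true
step 4: stack=$ true true true K  input=true true true $  — expand K → epsilon
step 5: stack=$ true true true  input=true true true $  — match true
Stack after step 5: $ true true (top = true).

true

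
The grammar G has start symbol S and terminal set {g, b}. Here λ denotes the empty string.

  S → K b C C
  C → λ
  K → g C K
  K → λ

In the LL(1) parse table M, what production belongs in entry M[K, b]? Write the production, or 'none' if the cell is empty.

FIRST(C) = {λ}
FIRST(K) = {λ, g}
FIRST(S) = {b, g}  (via K b C C)
FOLLOW(S) includes $ since S is the start symbol.
FOLLOW(K): in S→K b C C, K is followed by b C C with FIRST {b}; in K→g C K, the suffix after K is empty (adds nothing new). Thus FOLLOW(K) = {b}.
For K → g C K: FIRST(g C K) = {g}, so it goes in M[K, t] for t ∈ {g}.
For K → λ: FIRST(λ) = {λ}, so it goes in M[K, t] for t ∈ {}; since λ ∈ FIRST, also for every t ∈ FOLLOW(K) = {b}.

K → λ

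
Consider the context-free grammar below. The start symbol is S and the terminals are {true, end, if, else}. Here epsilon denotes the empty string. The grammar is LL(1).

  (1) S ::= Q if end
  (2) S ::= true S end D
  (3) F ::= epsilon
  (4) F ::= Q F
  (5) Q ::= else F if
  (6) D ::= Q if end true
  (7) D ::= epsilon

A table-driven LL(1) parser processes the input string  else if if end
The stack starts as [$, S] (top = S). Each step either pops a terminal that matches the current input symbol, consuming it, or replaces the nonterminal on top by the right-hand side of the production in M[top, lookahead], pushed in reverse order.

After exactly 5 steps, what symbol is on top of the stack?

if

step 1: stack=$ S  input=else if if end $  — expand S ::= Q if end
step 2: stack=$ end if Q  input=else if if end $  — expand Q ::= else F if
step 3: stack=$ end if if F else  input=else if if end $  — match else
step 4: stack=$ end if if F  input=if if end $  — expand F ::= epsilon
step 5: stack=$ end if if  input=if if end $  — match if
Stack after step 5: $ end if (top = if).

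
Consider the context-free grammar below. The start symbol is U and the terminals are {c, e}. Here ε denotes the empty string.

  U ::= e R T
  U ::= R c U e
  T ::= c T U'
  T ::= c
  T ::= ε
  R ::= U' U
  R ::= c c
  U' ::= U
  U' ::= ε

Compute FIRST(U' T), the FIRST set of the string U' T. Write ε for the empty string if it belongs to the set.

{ε, c, e}

FIRST(T): from T::=c T U' we get {c}; from T::=c we get {c}; from T::=ε we get {ε}. So FIRST(T) = {ε, c}.
FIRST(U): from U::=e R T we get {e}; from U::=R c U e we get {c, e}. So FIRST(U) = {c, e}.
FIRST(U'): from U'::=U we get {c, e}; from U'::=ε we get {ε}. So FIRST(U') = {ε, c, e}.
FIRST(R): from R::=U' U we get {c, e}; from R::=c c we get {c}. So FIRST(R) = {c, e}.
FIRST(U' T): take FIRST of each symbol in turn, carrying on past any symbol whose FIRST contains ε; result {ε, c, e}.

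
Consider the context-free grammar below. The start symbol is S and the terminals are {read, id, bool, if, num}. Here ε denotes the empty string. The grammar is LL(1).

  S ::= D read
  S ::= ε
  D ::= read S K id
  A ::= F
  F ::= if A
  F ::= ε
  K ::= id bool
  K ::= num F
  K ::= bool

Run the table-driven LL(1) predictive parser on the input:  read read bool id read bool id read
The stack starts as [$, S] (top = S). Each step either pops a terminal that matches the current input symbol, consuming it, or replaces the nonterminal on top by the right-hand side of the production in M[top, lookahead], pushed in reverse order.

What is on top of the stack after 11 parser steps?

K

      Stack                         Input                                  Action
   1  $ S                           read read bool id read bool id read $  expand S ::= D read
   2  $ read D                      read read bool id read bool id read $  expand D ::= read S K id
   3  $ read id K S read            read read bool id read bool id read $  match read
   4  $ read id K S                 read bool id read bool id read $       expand S ::= D read
   5  $ read id K read D            read bool id read bool id read $       expand D ::= read S K id
   6  $ read id K read id K S read  read bool id read bool id read $       match read
   7  $ read id K read id K S       bool id read bool id read $            expand S ::= ε
   8  $ read id K read id K         bool id read bool id read $            expand K ::= bool
   9  $ read id K read id bool      bool id read bool id read $            match bool
  10  $ read id K read id           id read bool id read $                 match id
  11  $ read id K read              read bool id read $                    match read
Stack after step 11: $ read id K (top = K).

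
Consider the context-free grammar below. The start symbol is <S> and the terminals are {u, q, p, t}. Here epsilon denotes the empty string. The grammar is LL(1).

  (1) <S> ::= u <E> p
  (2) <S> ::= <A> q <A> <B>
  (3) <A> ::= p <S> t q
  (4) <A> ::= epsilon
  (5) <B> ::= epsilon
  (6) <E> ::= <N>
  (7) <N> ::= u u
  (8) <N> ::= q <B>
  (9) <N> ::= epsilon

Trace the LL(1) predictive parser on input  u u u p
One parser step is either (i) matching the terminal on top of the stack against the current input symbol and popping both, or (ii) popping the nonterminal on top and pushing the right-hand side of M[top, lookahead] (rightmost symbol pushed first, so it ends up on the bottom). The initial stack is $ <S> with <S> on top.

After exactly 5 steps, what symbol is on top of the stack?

u

step 1: stack=$ <S>  input=u u u p $  — expand <S> ::= u <E> p
step 2: stack=$ p <E> u  input=u u u p $  — match u
step 3: stack=$ p <E>  input=u u p $  — expand <E> ::= <N>
step 4: stack=$ p <N>  input=u u p $  — expand <N> ::= u u
step 5: stack=$ p u u  input=u u p $  — match u
Stack after step 5: $ p u (top = u).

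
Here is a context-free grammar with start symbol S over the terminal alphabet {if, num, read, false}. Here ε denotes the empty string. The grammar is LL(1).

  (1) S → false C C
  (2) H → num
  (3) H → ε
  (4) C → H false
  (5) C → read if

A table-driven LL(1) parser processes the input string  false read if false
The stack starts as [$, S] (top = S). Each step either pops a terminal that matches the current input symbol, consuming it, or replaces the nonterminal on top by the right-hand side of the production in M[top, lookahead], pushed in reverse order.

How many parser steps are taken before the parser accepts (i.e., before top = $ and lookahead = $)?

8

step 1: stack=$ S  input=false read if false $  — expand S → false C C
step 2: stack=$ C C false  input=false read if false $  — match false
step 3: stack=$ C C  input=read if false $  — expand C → read if
step 4: stack=$ C if read  input=read if false $  — match read
step 5: stack=$ C if  input=if false $  — match if
step 6: stack=$ C  input=false $  — expand C → H false
step 7: stack=$ false H  input=false $  — expand H → ε
step 8: stack=$ false  input=false $  — match false
Accept reached after 8 steps.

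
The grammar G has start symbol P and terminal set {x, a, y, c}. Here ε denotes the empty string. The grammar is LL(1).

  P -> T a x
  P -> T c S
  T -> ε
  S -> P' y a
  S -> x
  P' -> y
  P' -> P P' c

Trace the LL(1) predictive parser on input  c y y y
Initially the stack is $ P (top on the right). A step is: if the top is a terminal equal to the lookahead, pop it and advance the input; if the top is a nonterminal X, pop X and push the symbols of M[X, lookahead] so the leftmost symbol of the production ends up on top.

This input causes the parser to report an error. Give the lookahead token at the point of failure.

y

     Stack     Input      Action
  1  $ P       c y y y $  expand P -> T c S
  2  $ S c T   c y y y $  expand T -> ε
  3  $ S c     c y y y $  match c
  4  $ S       y y y $    expand S -> P' y a
  5  $ a y P'  y y y $    expand P' -> y
  6  $ a y y   y y y $    match y
  7  $ a y     y y $      match y
  8  $ a       y $        error: top is terminal a but lookahead is y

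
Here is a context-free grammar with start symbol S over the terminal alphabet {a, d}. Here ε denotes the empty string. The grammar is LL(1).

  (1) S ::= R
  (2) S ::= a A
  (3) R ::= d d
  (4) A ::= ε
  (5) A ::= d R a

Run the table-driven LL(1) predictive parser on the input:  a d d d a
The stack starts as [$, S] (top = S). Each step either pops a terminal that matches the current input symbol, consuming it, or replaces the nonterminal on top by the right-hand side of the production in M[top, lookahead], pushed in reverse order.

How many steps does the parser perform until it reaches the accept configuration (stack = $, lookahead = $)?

     Stack    Input        Action
  1  $ S      a d d d a $  expand S ::= a A
  2  $ A a    a d d d a $  match a
  3  $ A      d d d a $    expand A ::= d R a
  4  $ a R d  d d d a $    match d
  5  $ a R    d d a $      expand R ::= d d
  6  $ a d d  d d a $      match d
  7  $ a d    d a $        match d
  8  $ a      a $          match a
Accept reached after 8 steps.

8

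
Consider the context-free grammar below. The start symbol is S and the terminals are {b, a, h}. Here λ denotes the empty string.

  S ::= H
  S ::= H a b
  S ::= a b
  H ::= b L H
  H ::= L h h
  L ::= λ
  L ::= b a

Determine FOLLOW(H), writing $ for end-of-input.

FIRST(L): from L::=λ we get {λ}; from L::=b a we get {b}. So FIRST(L) = {λ, b}.
FIRST(H): from H::=b L H we get {b}; from H::=L h h we get {b, h}. So FIRST(H) = {b, h}.
FIRST(S): from S::=H we get {b, h}; from S::=H a b we get {b, h}; from S::=a b we get {a}. So FIRST(S) = {a, b, h}.
FOLLOW(S) includes $ since S is the start symbol.
FOLLOW(S): S appears on no right-hand side. Thus FOLLOW(S) = {$}.
FOLLOW(H): in S::=H, the suffix after H is empty, so FOLLOW(H) ⊇ FOLLOW(S) = {$}; in S::=H a b, H is followed by a b with FIRST {a}; in H::=b L H, the suffix after H is empty (adds nothing new). Thus FOLLOW(H) = {$, a}.
FOLLOW(L): in H::=b L H, L is followed by H with FIRST {b, h}; in H::=L h h, L is followed by h h with FIRST {h}. Thus FOLLOW(L) = {b, h}.

{$, a}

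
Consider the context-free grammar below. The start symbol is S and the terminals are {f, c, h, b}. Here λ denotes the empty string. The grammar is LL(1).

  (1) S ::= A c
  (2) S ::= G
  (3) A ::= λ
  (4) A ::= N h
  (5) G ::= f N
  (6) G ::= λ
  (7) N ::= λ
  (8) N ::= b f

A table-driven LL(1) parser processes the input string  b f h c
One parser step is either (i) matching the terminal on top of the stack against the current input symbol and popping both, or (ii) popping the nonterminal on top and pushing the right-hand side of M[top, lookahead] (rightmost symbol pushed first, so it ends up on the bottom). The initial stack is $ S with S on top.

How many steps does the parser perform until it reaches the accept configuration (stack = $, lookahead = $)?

step 1: stack=$ S  input=b f h c $  — expand S ::= A c
step 2: stack=$ c A  input=b f h c $  — expand A ::= N h
step 3: stack=$ c h N  input=b f h c $  — expand N ::= b f
step 4: stack=$ c h f b  input=b f h c $  — match b
step 5: stack=$ c h f  input=f h c $  — match f
step 6: stack=$ c h  input=h c $  — match h
step 7: stack=$ c  input=c $  — match c
Accept reached after 7 steps.

7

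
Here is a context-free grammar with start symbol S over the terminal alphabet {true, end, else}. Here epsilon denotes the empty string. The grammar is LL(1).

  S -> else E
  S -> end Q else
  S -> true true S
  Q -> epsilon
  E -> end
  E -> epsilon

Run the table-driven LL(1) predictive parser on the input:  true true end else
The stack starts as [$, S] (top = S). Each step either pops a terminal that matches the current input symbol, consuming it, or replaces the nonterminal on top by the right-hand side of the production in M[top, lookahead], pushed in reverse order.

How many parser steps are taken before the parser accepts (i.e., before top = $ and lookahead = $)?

7

step 1: stack=$ S  input=true true end else $  — expand S -> true true S
step 2: stack=$ S true true  input=true true end else $  — match true
step 3: stack=$ S true  input=true end else $  — match true
step 4: stack=$ S  input=end else $  — expand S -> end Q else
step 5: stack=$ else Q end  input=end else $  — match end
step 6: stack=$ else Q  input=else $  — expand Q -> epsilon
step 7: stack=$ else  input=else $  — match else
Accept reached after 7 steps.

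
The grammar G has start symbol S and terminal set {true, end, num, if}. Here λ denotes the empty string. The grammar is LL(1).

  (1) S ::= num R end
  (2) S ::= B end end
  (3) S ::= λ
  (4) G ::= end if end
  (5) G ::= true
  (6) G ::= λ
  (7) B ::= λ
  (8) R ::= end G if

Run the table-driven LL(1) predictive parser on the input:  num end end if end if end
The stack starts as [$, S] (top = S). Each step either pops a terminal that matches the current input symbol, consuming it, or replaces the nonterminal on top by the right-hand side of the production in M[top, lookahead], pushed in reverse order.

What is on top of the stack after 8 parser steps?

step 1: stack=$ S  input=num end end if end if end $  — expand S ::= num R end
step 2: stack=$ end R num  input=num end end if end if end $  — match num
step 3: stack=$ end R  input=end end if end if end $  — expand R ::= end G if
step 4: stack=$ end if G end  input=end end if end if end $  — match end
step 5: stack=$ end if G  input=end if end if end $  — expand G ::= end if end
step 6: stack=$ end if end if end  input=end if end if end $  — match end
step 7: stack=$ end if end if  input=if end if end $  — match if
step 8: stack=$ end if end  input=end if end $  — match end
Stack after step 8: $ end if (top = if).

if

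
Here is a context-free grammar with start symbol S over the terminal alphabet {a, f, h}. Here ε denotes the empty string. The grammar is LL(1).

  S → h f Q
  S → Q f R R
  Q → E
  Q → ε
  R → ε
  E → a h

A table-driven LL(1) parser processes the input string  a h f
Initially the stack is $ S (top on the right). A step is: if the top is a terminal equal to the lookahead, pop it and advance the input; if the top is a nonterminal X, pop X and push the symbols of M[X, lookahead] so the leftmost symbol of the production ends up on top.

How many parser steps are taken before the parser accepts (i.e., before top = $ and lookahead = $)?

     Stack        Input    Action
  1  $ S          a h f $  expand S → Q f R R
  2  $ R R f Q    a h f $  expand Q → E
  3  $ R R f E    a h f $  expand E → a h
  4  $ R R f h a  a h f $  match a
  5  $ R R f h    h f $    match h
  6  $ R R f      f $      match f
  7  $ R R        $        expand R → ε
  8  $ R          $        expand R → ε
Accept reached after 8 steps.

8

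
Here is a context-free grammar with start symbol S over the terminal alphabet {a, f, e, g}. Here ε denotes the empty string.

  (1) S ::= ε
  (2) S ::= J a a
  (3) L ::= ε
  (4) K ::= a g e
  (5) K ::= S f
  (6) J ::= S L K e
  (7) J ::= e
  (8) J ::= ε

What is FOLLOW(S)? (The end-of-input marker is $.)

FIRST(L): from L::=ε we get {ε}. So FIRST(L) = {ε}.
FIRST(S): from S::=ε we get {ε}; from S::=J a a we get {a, e, f}. So FIRST(S) = {ε, a, e, f}.
FIRST(K): from K::=a g e we get {a}; from K::=S f we get {a, e, f}. So FIRST(K) = {a, e, f}.
FIRST(J): from J::=S L K e we get {a, e, f}; from J::=e we get {e}; from J::=ε we get {ε}. So FIRST(J) = {ε, a, e, f}.
FOLLOW(S) includes $ since S is the start symbol.
FOLLOW(S): in K::=S f, S is followed by f with FIRST {f}; in J::=S L K e, S is followed by L K e with FIRST {a, e, f}. Thus FOLLOW(S) = {$, a, e, f}.
FOLLOW(L): in J::=S L K e, L is followed by K e with FIRST {a, e, f}. Thus FOLLOW(L) = {a, e, f}.
FOLLOW(K): in J::=S L K e, K is followed by e with FIRST {e}. Thus FOLLOW(K) = {e}.
FOLLOW(J): in S::=J a a, J is followed by a a with FIRST {a}. Thus FOLLOW(J) = {a}.

{$, a, e, f}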